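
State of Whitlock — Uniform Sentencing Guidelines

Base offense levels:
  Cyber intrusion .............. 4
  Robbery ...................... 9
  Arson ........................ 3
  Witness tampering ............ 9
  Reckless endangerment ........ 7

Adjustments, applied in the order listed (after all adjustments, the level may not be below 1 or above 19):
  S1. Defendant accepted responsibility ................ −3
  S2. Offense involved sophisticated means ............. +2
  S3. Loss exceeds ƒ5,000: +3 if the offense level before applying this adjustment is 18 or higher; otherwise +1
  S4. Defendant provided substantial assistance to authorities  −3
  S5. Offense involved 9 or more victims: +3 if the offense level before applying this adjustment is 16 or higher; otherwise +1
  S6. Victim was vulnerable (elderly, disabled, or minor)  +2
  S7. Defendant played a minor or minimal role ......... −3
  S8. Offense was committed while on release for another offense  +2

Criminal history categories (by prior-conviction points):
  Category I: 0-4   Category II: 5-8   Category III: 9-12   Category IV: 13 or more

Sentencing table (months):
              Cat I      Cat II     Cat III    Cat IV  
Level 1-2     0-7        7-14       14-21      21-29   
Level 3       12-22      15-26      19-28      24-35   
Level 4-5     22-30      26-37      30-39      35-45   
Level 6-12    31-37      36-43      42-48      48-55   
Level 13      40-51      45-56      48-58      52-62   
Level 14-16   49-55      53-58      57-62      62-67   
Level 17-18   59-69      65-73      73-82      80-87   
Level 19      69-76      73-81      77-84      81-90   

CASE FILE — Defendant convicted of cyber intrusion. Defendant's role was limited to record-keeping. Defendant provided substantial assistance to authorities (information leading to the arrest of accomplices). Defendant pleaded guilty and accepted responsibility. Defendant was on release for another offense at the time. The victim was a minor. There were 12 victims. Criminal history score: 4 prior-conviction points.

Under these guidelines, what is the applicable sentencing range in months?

Base offense level for cyber intrusion: 4.
S1 applies: 4 − 3 = 1.
S2 does not apply.
S4 applies: 1 − 3 = -2.
S5 applies (level before this adjustment is -2 < 16, so +1): -2 + 1 = -1.
S6 applies: -1 + 2 = 1.
S7 applies: 1 − 3 = -2.
S8 applies: -2 + 2 = 0.
Level 0 is below the minimum of 1; floored at 1.
Final offense level: 1.
Criminal history: 4 prior points → Category I (0-4).
Level 1 falls in the 1-2 band.
Grid: Level 1-2 × Category I = 0-7 months.

0-7 months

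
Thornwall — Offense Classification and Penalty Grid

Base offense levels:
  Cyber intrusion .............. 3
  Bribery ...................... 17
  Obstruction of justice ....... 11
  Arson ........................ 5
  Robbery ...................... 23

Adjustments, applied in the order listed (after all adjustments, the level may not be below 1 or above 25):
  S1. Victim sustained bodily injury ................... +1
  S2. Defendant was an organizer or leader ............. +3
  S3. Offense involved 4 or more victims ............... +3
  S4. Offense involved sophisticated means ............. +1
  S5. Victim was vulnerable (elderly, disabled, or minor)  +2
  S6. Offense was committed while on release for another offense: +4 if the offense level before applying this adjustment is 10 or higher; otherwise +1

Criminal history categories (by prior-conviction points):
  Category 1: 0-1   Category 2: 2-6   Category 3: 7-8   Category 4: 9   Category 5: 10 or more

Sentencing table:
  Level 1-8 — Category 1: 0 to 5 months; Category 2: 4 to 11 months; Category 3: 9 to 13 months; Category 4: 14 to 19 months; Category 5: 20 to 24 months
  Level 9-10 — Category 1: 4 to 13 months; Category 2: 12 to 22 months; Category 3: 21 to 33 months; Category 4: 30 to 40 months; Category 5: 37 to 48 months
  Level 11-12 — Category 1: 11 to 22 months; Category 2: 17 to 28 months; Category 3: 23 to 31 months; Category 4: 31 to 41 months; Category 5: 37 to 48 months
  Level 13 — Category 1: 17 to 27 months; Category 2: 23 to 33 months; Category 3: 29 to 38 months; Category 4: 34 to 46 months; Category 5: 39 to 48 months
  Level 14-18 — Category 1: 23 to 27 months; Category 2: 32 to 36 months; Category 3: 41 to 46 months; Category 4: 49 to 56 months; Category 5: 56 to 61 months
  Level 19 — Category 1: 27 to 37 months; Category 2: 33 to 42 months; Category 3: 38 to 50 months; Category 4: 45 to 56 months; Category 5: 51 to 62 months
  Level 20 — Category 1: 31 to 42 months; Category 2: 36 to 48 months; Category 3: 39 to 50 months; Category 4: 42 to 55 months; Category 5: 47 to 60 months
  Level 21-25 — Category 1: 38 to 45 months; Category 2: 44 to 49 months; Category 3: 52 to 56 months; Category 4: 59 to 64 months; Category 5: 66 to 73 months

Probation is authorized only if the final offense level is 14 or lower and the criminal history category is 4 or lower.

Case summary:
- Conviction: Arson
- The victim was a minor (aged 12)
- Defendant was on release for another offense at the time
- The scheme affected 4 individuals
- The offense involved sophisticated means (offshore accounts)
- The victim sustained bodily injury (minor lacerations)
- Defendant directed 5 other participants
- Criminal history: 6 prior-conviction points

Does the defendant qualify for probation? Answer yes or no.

No

Base offense level for arson: 5.
S1 applies: 5 + 1 = 6.
S2 applies: 6 + 3 = 9.
S3 applies: 9 + 3 = 12.
S4 applies: 12 + 1 = 13.
S5 applies: 13 + 2 = 15.
S6 applies (level before this adjustment is 15 ≥ 10, so +4): 15 + 4 = 19.
Final offense level: 19.
Criminal history: 6 prior points → Category 2 (2-6).
Level 19 falls in the 19 band.
Grid: Level 19 × Category 2 = 33-42 months.
Probation check: level 19 > 14 and category 2 ≤ 4 → not eligible.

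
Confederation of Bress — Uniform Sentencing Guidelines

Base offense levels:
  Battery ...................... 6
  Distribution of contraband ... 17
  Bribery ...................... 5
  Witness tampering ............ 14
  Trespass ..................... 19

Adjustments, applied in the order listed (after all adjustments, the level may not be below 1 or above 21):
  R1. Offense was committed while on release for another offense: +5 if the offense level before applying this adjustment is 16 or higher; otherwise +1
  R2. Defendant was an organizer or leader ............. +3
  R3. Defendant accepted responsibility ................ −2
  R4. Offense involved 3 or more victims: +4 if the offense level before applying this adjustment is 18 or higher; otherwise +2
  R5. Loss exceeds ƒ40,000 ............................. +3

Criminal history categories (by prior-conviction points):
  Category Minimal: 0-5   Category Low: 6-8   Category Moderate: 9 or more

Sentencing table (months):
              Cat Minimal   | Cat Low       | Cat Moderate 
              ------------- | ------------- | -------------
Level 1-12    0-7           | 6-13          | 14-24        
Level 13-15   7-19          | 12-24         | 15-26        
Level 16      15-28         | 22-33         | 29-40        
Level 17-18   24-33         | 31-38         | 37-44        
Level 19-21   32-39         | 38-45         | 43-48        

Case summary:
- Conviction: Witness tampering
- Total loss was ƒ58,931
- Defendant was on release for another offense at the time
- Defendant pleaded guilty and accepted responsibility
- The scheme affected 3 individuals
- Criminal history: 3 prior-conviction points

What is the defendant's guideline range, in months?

Base offense level for witness tampering: 14.
R1 applies (level before this adjustment is 14 < 16, so +1): 14 + 1 = 15.
R3 applies: 15 − 2 = 13.
R4 applies (level before this adjustment is 13 < 18, so +2): 13 + 2 = 15.
R5 applies: 15 + 3 = 18.
Final offense level: 18.
Criminal history: 3 prior points → Category Minimal (0-5).
Level 18 falls in the 17-18 band.
Grid: Level 17-18 × Category Minimal = 24-33 months.

24-33 months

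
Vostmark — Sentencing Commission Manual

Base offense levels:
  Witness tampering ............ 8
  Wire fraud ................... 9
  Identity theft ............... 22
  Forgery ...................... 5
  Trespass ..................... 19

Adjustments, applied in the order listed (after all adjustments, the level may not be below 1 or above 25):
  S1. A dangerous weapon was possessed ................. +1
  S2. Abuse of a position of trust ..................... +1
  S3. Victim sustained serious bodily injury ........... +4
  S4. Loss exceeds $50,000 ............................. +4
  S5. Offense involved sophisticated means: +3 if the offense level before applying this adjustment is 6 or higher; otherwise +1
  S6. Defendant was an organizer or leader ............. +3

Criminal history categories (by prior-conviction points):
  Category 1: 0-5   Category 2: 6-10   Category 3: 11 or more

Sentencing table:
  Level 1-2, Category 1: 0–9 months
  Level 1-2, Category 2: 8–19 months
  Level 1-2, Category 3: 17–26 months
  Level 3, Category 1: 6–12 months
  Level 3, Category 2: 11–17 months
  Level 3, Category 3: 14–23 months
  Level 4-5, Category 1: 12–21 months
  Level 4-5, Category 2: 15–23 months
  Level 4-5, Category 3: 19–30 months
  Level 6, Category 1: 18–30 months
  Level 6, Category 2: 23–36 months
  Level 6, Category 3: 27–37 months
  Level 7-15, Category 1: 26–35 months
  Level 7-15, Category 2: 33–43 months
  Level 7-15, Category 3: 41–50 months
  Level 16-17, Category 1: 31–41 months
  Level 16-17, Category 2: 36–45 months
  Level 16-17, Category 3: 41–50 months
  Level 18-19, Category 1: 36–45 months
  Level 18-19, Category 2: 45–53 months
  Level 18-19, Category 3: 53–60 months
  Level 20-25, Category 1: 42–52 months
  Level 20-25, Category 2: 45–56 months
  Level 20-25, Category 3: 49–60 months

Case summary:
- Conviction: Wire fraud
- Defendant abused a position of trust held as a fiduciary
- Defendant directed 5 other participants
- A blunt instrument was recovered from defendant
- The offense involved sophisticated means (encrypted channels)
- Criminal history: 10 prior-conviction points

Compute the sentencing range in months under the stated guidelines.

Base offense level for wire fraud: 9.
S1 applies: 9 + 1 = 10.
S2 applies: 10 + 1 = 11.
S3 does not apply.
S5 applies (level before this adjustment is 11 ≥ 6, so +3): 11 + 3 = 14.
S6 applies: 14 + 3 = 17.
Final offense level: 17.
Criminal history: 10 prior points → Category 2 (6-10).
Level 17 falls in the 16-17 band.
Grid: Level 16-17 × Category 2 = 36-45 months.

36-45 months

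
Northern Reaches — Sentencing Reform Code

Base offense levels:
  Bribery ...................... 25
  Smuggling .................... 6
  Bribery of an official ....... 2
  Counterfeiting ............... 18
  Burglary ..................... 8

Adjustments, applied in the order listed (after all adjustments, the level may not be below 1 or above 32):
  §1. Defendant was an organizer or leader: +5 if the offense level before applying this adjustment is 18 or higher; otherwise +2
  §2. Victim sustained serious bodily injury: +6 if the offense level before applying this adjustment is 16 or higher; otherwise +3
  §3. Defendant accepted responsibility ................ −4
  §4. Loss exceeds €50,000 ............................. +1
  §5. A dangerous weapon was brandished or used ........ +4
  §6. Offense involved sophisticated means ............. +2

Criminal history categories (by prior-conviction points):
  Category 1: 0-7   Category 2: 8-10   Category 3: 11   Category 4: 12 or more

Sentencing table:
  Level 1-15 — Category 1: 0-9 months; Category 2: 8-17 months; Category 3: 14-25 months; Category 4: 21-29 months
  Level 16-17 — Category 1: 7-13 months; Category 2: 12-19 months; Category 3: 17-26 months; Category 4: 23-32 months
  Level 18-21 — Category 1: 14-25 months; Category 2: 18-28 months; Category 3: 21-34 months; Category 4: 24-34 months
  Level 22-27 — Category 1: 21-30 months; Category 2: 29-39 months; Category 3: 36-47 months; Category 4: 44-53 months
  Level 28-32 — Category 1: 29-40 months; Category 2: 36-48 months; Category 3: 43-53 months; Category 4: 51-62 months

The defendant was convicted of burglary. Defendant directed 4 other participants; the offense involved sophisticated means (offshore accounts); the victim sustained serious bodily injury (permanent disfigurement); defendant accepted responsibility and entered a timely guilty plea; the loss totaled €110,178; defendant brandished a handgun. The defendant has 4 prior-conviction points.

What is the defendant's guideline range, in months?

Base offense level for burglary: 8.
§1 applies (level before this adjustment is 8 < 18, so +2): 8 + 2 = 10.
§2 applies (level before this adjustment is 10 < 16, so +3): 10 + 3 = 13.
§3 applies: 13 − 4 = 9.
§4 applies: 9 + 1 = 10.
§5 applies: 10 + 4 = 14.
§6 applies: 14 + 2 = 16.
Final offense level: 16.
Criminal history: 4 prior points → Category 1 (0-7).
Level 16 falls in the 16-17 band.
Grid: Level 16-17 × Category 1 = 7-13 months.

7-13 months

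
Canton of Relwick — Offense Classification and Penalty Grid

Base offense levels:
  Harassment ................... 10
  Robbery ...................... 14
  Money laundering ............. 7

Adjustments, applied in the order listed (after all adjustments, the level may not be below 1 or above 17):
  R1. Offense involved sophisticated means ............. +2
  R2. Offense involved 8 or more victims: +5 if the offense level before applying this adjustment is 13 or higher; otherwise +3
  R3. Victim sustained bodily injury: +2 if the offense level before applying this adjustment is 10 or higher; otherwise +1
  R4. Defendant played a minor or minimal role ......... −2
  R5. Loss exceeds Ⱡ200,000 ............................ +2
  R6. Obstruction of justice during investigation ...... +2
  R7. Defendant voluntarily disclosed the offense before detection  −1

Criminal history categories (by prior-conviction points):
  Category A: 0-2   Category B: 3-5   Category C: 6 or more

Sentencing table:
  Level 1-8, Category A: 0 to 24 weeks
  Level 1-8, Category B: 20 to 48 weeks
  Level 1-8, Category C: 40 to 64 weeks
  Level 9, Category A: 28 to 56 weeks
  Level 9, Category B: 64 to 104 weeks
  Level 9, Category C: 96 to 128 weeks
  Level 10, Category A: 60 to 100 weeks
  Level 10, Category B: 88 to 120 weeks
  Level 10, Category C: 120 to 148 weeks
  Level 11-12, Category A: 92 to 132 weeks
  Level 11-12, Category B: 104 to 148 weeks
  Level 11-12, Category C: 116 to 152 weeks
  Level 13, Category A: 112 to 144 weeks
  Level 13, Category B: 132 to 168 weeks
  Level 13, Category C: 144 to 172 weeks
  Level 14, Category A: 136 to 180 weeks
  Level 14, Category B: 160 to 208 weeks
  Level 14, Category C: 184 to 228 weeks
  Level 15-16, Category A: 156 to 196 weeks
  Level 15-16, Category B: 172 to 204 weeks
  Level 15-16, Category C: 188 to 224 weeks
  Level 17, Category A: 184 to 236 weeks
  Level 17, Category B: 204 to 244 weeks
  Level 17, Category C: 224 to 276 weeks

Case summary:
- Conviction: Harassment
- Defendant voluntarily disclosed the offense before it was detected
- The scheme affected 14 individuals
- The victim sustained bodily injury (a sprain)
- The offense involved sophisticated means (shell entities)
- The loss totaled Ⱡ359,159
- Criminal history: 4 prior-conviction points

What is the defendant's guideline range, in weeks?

204-244 weeks

Base offense level for harassment: 10.
R1 applies: 10 + 2 = 12.
R2 applies (level before this adjustment is 12 < 13, so +3): 12 + 3 = 15.
R3 applies (level before this adjustment is 15 ≥ 10, so +2): 15 + 2 = 17.
R5 applies: 17 + 2 = 19.
R7 applies: 19 − 1 = 18.
Level 18 exceeds the maximum of 17; capped at 17.
Final offense level: 17.
Criminal history: 4 prior points → Category B (3-5).
Level 17 falls in the 17 band.
Grid: Level 17 × Category B = 204-244 weeks.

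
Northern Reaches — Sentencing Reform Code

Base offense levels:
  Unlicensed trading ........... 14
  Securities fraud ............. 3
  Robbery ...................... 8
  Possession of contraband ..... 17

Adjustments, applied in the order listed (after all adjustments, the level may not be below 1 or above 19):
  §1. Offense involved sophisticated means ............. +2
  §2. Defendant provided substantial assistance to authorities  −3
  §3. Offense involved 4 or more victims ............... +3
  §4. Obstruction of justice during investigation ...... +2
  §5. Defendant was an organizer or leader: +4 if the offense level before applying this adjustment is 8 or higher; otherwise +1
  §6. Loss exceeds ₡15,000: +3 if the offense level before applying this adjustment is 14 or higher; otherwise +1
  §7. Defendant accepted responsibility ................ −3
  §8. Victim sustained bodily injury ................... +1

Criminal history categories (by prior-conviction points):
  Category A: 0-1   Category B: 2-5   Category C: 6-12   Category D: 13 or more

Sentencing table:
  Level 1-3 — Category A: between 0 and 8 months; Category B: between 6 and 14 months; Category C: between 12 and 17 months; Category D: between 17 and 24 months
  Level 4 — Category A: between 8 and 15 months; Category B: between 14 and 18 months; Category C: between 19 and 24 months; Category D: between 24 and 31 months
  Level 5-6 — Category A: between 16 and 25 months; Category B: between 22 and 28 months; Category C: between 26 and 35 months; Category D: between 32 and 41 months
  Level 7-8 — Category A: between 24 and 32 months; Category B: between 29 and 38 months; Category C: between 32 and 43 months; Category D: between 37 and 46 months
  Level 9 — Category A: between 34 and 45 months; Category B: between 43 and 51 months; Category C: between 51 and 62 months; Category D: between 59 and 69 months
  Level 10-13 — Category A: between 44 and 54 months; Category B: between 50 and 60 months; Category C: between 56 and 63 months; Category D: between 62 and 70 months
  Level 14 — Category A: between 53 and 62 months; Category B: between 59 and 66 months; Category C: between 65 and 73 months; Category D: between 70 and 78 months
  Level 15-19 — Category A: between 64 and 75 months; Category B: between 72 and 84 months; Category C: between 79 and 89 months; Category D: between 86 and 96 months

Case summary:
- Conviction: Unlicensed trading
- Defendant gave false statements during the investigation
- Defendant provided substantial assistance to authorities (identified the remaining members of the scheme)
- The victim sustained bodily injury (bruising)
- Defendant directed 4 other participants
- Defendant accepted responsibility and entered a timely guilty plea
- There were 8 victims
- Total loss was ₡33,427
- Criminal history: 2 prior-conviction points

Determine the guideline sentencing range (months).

72-84 months

Base offense level for unlicensed trading: 14.
§1 does not apply.
§2 applies: 14 − 3 = 11.
§3 applies: 11 + 3 = 14.
§4 applies: 14 + 2 = 16.
§5 applies (level before this adjustment is 16 ≥ 8, so +4): 16 + 4 = 20.
§6 applies (level before this adjustment is 20 ≥ 14, so +3): 20 + 3 = 23.
§7 applies: 23 − 3 = 20.
§8 applies: 20 + 1 = 21.
Level 21 exceeds the maximum of 19; capped at 19.
Final offense level: 19.
Criminal history: 2 prior points → Category B (2-5).
Level 19 falls in the 15-19 band.
Grid: Level 15-19 × Category B = 72-84 months.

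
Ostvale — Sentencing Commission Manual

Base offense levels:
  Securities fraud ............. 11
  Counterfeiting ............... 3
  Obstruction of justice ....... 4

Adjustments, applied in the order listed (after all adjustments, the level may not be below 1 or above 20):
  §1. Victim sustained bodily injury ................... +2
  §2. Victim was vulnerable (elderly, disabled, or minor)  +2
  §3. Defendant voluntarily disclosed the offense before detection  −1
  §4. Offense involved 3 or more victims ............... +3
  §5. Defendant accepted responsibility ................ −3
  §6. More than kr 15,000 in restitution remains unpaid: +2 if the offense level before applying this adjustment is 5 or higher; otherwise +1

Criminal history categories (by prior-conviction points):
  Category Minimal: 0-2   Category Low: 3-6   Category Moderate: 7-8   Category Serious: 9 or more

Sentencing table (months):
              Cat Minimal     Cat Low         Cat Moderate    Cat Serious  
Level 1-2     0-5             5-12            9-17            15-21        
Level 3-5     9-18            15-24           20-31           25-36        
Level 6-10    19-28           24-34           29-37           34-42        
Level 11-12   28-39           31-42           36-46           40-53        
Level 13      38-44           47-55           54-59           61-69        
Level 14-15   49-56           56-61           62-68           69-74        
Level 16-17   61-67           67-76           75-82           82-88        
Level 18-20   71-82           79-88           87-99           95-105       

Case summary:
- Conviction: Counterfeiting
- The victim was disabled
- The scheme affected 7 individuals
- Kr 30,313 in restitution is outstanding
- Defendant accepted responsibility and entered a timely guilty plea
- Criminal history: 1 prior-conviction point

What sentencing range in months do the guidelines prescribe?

19-28 months

Base offense level for counterfeiting: 3.
§1 does not apply.
§2 applies: 3 + 2 = 5.
§3 does not apply.
§4 applies: 5 + 3 = 8.
§5 applies: 8 − 3 = 5.
§6 applies (level before this adjustment is 5 ≥ 5, so +2): 5 + 2 = 7.
Final offense level: 7.
Criminal history: 1 prior point → Category Minimal (0-2).
Level 7 falls in the 6-10 band.
Grid: Level 6-10 × Category Minimal = 19-28 months.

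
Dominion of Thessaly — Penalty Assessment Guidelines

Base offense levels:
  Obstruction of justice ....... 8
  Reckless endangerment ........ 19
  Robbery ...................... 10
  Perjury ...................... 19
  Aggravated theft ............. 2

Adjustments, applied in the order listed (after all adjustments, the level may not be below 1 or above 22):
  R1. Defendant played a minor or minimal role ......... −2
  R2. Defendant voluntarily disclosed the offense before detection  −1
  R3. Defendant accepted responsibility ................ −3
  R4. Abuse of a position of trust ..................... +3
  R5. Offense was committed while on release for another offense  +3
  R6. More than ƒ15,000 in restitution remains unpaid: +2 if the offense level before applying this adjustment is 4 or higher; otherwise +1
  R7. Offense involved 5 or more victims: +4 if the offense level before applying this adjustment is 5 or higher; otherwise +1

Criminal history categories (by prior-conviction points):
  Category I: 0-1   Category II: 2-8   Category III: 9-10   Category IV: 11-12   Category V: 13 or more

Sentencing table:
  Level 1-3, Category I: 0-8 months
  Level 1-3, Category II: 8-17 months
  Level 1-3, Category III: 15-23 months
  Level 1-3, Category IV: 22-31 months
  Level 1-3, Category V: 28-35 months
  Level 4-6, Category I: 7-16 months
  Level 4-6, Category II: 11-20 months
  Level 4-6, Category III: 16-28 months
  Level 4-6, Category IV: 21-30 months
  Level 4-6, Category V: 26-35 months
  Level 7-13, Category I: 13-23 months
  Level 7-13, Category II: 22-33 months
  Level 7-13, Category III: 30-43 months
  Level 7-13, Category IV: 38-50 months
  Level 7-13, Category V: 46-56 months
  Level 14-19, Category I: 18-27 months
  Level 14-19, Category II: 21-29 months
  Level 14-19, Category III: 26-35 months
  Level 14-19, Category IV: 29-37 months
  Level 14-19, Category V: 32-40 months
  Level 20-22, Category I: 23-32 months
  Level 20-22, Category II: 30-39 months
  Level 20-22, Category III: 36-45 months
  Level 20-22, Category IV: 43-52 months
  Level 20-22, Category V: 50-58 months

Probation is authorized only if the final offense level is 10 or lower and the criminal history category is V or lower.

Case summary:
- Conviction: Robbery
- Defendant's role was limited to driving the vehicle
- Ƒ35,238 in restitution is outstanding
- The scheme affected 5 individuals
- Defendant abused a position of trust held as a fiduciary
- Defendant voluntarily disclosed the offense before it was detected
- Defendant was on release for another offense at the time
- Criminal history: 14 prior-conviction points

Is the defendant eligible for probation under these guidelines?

Base offense level for robbery: 10.
R1 applies: 10 − 2 = 8.
R2 applies: 8 − 1 = 7.
R4 applies: 7 + 3 = 10.
R5 applies: 10 + 3 = 13.
R6 applies (level before this adjustment is 13 ≥ 4, so +2): 13 + 2 = 15.
R7 applies (level before this adjustment is 15 ≥ 5, so +4): 15 + 4 = 19.
Final offense level: 19.
Criminal history: 14 prior points → Category V (13+).
Level 19 falls in the 14-19 band.
Grid: Level 14-19 × Category V = 32-40 months.
Probation check: level 19 > 10 and category V ≤ V → not eligible.

No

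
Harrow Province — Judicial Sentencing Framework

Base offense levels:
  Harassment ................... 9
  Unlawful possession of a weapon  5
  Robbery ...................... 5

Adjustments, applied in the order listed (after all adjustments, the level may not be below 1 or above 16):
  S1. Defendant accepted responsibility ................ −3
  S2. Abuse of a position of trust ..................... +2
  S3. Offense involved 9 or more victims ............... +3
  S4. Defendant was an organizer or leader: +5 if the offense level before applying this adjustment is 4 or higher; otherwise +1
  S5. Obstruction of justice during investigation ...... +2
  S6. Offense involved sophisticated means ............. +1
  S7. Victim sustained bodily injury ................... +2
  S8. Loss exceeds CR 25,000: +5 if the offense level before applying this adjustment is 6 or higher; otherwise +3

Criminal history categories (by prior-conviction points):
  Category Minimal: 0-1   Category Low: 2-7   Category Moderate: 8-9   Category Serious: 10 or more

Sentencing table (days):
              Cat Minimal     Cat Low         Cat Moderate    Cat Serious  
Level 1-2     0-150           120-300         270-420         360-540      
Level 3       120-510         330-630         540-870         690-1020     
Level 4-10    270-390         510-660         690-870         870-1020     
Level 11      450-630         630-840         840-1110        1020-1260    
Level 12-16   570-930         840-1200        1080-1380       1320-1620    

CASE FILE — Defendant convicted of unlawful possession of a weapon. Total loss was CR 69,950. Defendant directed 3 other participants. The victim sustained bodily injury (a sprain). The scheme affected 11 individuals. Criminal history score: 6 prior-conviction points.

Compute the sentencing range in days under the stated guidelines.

Base offense level for unlawful possession of a weapon: 5.
S3 applies: 5 + 3 = 8.
S4 applies (level before this adjustment is 8 ≥ 4, so +5): 8 + 5 = 13.
S7 applies: 13 + 2 = 15.
S8 applies (level before this adjustment is 15 ≥ 6, so +5): 15 + 5 = 20.
Level 20 exceeds the maximum of 16; capped at 16.
Final offense level: 16.
Criminal history: 6 prior points → Category Low (2-7).
Level 16 falls in the 12-16 band.
Grid: Level 12-16 × Category Low = 840-1200 days.

840-1200 days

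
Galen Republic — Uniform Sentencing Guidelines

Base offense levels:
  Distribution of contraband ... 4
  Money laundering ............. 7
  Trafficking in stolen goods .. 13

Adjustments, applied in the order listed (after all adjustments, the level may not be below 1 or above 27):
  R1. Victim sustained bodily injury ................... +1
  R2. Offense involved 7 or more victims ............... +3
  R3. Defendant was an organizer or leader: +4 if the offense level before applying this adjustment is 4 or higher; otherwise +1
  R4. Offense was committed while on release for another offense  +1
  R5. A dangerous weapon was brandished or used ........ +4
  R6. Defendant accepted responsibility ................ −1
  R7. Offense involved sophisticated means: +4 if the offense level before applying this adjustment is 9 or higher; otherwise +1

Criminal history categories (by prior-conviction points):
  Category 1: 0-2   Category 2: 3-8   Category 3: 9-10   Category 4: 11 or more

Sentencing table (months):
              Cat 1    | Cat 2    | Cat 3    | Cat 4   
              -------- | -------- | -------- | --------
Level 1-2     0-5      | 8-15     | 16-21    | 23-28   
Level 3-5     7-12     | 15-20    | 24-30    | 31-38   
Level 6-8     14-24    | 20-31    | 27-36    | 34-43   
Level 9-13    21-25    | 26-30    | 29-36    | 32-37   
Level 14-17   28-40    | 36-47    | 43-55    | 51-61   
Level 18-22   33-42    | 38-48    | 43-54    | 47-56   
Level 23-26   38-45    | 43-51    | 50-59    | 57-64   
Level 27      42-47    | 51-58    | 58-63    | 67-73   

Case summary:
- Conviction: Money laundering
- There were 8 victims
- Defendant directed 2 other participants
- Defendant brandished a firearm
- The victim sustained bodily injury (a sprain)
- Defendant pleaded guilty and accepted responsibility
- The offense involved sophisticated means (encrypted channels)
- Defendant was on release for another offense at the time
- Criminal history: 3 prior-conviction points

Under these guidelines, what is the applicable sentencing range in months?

Base offense level for money laundering: 7.
R1 applies: 7 + 1 = 8.
R2 applies: 8 + 3 = 11.
R3 applies (level before this adjustment is 11 ≥ 4, so +4): 11 + 4 = 15.
R4 applies: 15 + 1 = 16.
R5 applies: 16 + 4 = 20.
R6 applies: 20 − 1 = 19.
R7 applies (level before this adjustment is 19 ≥ 9, so +4): 19 + 4 = 23.
Final offense level: 23.
Criminal history: 3 prior points → Category 2 (3-8).
Level 23 falls in the 23-26 band.
Grid: Level 23-26 × Category 2 = 43-51 months.

43-51 months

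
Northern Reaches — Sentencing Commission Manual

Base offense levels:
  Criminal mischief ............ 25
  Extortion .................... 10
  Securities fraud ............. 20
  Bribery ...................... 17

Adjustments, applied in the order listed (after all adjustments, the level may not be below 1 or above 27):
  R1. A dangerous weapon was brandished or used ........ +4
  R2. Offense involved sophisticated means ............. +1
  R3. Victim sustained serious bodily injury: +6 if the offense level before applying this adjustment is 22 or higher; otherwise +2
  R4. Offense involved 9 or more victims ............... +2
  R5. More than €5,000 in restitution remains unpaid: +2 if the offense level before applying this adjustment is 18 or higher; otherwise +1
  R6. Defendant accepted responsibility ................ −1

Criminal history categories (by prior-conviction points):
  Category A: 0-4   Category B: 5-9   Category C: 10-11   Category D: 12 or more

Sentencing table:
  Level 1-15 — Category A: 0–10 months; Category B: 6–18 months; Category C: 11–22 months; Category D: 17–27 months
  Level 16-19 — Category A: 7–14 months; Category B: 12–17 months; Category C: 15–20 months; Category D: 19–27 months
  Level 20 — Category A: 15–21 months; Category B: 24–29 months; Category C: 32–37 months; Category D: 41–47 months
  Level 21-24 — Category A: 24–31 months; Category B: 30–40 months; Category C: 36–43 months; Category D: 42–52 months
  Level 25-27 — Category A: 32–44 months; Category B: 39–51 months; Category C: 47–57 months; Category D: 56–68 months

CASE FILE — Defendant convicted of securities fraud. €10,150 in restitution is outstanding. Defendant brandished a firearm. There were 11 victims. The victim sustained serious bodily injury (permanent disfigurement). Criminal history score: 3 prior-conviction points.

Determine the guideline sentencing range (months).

32-44 months

Base offense level for securities fraud: 20.
R1 applies: 20 + 4 = 24.
R2 does not apply.
R3 applies (level before this adjustment is 24 ≥ 22, so +6): 24 + 6 = 30.
R4 applies: 30 + 2 = 32.
R5 applies (level before this adjustment is 32 ≥ 18, so +2): 32 + 2 = 34.
R6 does not apply.
Level 34 exceeds the maximum of 27; capped at 27.
Final offense level: 27.
Criminal history: 3 prior points → Category A (0-4).
Level 27 falls in the 25-27 band.
Grid: Level 25-27 × Category A = 32-44 months.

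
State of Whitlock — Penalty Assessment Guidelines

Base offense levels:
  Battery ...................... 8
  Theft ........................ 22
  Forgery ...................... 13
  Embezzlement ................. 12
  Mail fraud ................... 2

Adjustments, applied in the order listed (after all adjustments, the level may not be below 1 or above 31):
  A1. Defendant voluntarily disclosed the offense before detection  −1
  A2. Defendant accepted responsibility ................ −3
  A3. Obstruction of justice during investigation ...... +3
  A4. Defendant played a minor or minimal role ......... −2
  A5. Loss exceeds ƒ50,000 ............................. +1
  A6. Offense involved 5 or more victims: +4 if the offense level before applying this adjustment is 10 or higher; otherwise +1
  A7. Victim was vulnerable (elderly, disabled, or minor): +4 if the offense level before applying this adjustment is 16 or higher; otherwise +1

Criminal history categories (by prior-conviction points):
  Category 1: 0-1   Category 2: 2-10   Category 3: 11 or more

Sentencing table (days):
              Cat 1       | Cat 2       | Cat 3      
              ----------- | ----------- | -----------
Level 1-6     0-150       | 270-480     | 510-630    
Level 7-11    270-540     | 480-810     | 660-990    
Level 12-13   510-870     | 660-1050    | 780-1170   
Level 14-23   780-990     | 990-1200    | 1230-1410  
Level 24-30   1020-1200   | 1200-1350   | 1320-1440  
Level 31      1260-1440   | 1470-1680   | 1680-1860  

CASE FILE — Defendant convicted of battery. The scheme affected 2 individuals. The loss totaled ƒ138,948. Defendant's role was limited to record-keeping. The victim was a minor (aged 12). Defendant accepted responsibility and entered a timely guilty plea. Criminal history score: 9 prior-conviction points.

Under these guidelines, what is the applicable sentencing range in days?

270-480 days

Base offense level for battery: 8.
A1 does not apply.
A2 applies: 8 − 3 = 5.
A4 applies: 5 − 2 = 3.
A5 applies: 3 + 1 = 4.
A6 does not apply.
A7 applies (level before this adjustment is 4 < 16, so +1): 4 + 1 = 5.
Final offense level: 5.
Criminal history: 9 prior points → Category 2 (2-10).
Level 5 falls in the 1-6 band.
Grid: Level 1-6 × Category 2 = 270-480 days.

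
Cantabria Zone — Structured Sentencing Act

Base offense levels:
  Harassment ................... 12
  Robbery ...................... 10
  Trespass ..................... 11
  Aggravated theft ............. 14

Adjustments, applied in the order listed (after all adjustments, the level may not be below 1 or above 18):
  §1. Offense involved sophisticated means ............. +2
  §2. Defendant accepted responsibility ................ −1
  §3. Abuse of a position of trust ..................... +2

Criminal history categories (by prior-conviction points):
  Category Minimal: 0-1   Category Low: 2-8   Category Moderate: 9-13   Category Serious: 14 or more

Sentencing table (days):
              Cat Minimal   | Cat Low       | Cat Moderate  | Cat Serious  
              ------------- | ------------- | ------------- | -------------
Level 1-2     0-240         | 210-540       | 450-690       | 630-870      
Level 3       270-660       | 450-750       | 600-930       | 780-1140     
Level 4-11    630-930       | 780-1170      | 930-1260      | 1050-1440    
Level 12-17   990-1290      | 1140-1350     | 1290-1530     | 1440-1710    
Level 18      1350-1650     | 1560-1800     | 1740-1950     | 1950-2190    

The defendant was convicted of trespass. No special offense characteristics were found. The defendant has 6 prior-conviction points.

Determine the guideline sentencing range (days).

780-1170 days

Base offense level for trespass: 11.
Final offense level: 11.
Criminal history: 6 prior points → Category Low (2-8).
Level 11 falls in the 4-11 band.
Grid: Level 4-11 × Category Low = 780-1170 days.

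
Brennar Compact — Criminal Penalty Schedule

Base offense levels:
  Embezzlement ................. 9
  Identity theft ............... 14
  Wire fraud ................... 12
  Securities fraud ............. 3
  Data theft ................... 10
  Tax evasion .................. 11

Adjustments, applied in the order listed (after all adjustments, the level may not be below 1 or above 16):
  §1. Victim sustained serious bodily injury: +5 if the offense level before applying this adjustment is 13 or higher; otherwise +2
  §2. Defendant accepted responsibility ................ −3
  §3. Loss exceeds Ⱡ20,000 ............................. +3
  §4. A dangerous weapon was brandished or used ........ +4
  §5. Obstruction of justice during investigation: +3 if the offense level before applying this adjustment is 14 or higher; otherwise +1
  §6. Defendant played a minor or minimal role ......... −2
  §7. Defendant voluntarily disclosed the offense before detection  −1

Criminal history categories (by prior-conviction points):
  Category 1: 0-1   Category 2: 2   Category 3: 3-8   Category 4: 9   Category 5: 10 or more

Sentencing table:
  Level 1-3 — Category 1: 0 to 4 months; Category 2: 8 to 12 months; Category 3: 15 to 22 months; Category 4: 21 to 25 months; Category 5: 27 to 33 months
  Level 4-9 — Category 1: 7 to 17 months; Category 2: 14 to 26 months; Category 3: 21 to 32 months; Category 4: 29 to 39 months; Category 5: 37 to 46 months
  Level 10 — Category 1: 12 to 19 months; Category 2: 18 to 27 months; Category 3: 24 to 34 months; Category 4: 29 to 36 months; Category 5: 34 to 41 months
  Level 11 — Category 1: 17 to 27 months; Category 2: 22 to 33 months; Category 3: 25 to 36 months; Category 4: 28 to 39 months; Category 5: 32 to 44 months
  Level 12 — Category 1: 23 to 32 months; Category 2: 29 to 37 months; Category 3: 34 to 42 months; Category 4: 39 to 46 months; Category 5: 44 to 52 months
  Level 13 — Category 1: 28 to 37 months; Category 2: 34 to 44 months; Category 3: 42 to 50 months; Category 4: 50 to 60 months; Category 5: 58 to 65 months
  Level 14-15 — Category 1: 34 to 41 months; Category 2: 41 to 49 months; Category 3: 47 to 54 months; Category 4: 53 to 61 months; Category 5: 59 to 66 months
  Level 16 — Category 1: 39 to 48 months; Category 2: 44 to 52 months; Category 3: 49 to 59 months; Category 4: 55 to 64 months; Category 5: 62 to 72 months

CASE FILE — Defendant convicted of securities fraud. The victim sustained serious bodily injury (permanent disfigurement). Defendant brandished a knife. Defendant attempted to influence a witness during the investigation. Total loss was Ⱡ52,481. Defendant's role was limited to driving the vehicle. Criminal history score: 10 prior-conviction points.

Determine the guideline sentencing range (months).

Base offense level for securities fraud: 3.
§1 applies (level before this adjustment is 3 < 13, so +2): 3 + 2 = 5.
§3 applies: 5 + 3 = 8.
§4 applies: 8 + 4 = 12.
§5 applies (level before this adjustment is 12 < 14, so +1): 12 + 1 = 13.
§6 applies: 13 − 2 = 11.
§7 does not apply.
Final offense level: 11.
Criminal history: 10 prior points → Category 5 (10+).
Level 11 falls in the 11 band.
Grid: Level 11 × Category 5 = 32-44 months.

32-44 months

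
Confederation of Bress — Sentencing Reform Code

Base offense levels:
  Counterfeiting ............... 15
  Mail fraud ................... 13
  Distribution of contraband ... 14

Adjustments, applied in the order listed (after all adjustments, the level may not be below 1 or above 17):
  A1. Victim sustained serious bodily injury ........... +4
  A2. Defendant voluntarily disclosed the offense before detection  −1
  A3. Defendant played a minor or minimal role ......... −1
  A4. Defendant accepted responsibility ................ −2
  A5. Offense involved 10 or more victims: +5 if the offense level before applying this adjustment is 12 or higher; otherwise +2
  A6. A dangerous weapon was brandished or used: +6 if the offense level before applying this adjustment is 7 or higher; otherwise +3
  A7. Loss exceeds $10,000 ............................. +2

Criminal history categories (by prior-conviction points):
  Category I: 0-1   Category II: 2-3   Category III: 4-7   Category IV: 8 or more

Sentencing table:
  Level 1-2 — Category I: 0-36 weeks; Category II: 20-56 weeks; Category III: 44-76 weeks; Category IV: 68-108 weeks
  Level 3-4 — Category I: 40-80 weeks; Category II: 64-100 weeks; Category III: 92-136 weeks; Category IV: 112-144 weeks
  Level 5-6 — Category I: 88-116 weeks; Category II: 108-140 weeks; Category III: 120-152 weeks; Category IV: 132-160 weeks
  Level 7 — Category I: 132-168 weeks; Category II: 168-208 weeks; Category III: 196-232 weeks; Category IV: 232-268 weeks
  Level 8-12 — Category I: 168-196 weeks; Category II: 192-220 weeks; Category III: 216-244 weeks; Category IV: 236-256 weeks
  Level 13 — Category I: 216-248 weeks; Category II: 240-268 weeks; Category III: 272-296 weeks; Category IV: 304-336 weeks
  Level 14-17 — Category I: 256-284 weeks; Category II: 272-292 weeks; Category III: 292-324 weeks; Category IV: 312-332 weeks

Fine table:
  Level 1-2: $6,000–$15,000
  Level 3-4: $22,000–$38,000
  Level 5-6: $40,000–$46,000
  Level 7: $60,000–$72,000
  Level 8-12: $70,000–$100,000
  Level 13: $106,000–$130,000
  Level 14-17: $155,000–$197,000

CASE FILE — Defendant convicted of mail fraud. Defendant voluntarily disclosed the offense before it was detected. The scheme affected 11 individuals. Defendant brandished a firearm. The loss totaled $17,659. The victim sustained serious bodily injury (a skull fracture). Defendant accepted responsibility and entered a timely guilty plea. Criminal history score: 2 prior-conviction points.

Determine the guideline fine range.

$155,000–$197,000

Base offense level for mail fraud: 13.
A1 applies: 13 + 4 = 17.
A2 applies: 17 − 1 = 16.
A4 applies: 16 − 2 = 14.
A5 applies (level before this adjustment is 14 ≥ 12, so +5): 14 + 5 = 19.
A6 applies (level before this adjustment is 19 ≥ 7, so +6): 19 + 6 = 25.
A7 applies: 25 + 2 = 27.
Level 27 exceeds the maximum of 17; capped at 17.
Final offense level: 17.
Level 17 falls in the 14-17 band.
Fine table: Level 14-17 → $155,000–$197,000.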